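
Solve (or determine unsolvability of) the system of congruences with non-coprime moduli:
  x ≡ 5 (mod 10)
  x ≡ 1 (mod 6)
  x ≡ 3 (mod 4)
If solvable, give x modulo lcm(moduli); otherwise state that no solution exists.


Moduli 10, 6, 4 are not pairwise coprime, so CRT works modulo lcm(m_i) when all pairwise compatibility conditions hold.
Pairwise compatibility: gcd(m_i, m_j) must divide a_i - a_j for every pair.
Merge one congruence at a time:
  Start: x ≡ 5 (mod 10).
  Combine with x ≡ 1 (mod 6): gcd(10, 6) = 2; 1 - 5 = -4, which IS divisible by 2, so compatible.
    Write x = 5 + 10·t and substitute into x ≡ 1 (mod 6): 10·t ≡ 1 − 5 = -4 (mod 6).
    Divide the congruence (and modulus) by g = 2: 5·t ≡ -2 (mod 3).
    Reduce coefficients mod 3: 2·t ≡ 1 (mod 3).
    The inverse of 2 mod 3 is 2 (since 2·2 = 4 = 1·3 + 1), so t ≡ 2·1 = 2 ≡ 2 (mod 3).
    Then x = 5 + 10·2 = 25, valid modulo lcm(10, 6) = 30: x ≡ 25 (mod 30).
  Combine with x ≡ 3 (mod 4): gcd(30, 4) = 2; 3 - 25 = -22, which IS divisible by 2, so compatible.
    Write x = 25 + 30·t and substitute into x ≡ 3 (mod 4): 30·t ≡ 3 − 25 = -22 (mod 4).
    Divide the congruence (and modulus) by g = 2: 15·t ≡ -11 (mod 2).
    Reduce coefficients mod 2: 1·t ≡ 1 (mod 2).
    So t ≡ 1 (mod 2).
    Then x = 25 + 30·1 = 55, valid modulo lcm(30, 4) = 60: x ≡ 55 (mod 60).
Verify: 55 mod 10 = 5, 55 mod 6 = 1, 55 mod 4 = 3.

x ≡ 55 (mod 60).


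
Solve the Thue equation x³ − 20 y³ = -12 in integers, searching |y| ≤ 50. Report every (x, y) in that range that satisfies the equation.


The equation is x³ - 20y³ = -12. For fixed y, x³ = 20·y³ − 12, so a solution requires the RHS to be a perfect cube.
Strategy: iterate y from -50 to 50, compute RHS = 20·y³ − 12, and check whether it is a (positive or negative) perfect cube.
Check small values of y:
  y = 0: RHS = -12 is not a perfect cube.
  y = 1: RHS = 8 = (2)³ ⇒ x = 2 works.
  y = -1: RHS = -32 is not a perfect cube.
  y = 2: RHS = 148 is not a perfect cube.
  y = -2: RHS = -172 is not a perfect cube.
  y = 3: RHS = 528 is not a perfect cube.
  y = -3: RHS = -552 is not a perfect cube.
Continuing the search up to |y| = 50 finds no further solutions beyond those listed.
Collected solutions: (2, 1).

Solutions (with |y| ≤ 50): (2, 1).


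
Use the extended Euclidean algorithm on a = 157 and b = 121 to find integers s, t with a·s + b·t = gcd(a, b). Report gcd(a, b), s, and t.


Euclidean algorithm on (157, 121) — divide until remainder is 0:
  157 = 1 · 121 + 36
  121 = 3 · 36 + 13
  36 = 2 · 13 + 10
  13 = 1 · 10 + 3
  10 = 3 · 3 + 1
  3 = 3 · 1 + 0
gcd(157, 121) = 1.
Track Bezout coefficients alongside the remainders: start with r₀ = 157 = a·1 + b·0 (s = 1, t = 0) and r₁ = 121 = a·0 + b·1 (s = 0, t = 1); each new remainder r_{k+1} = r_{k-1} − q_k·r_k inherits s_{k+1} = s_{k-1} − q_k·s_k, t_{k+1} = t_{k-1} − q_k·t_k, so r_k = a·s_k + b·t_k at every step:
  q = 1: r = 36, s = 1 − 1·0 = 1, t = 0 − 1·1 = -1  (check: 157·1 + 121·(-1) = 36)
  q = 3: r = 13, s = 0 − 3·1 = -3, t = 1 − 3·(-1) = 4  (check: 157·(-3) + 121·4 = 13)
  q = 2: r = 10, s = 1 − 2·(-3) = 7, t = -1 − 2·4 = -9  (check: 157·7 + 121·(-9) = 10)
  q = 1: r = 3, s = -3 − 1·7 = -10, t = 4 − 1·(-9) = 13  (check: 157·(-10) + 121·13 = 3)
  q = 3: r = 1, s = 7 − 3·(-10) = 37, t = -9 − 3·13 = -48  (check: 157·37 + 121·(-48) = 1)
The row with r = 1 (the gcd) gives the Bezout coefficients s = 37, t = -48.
Result: 157 · (37) + 121 · (-48) = 1.

gcd(157, 121) = 1; s = 37, t = -48 (check: 157·37 + 121·(-48) = 1).


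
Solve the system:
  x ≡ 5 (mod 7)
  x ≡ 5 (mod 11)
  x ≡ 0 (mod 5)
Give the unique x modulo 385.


Moduli 7, 11, 5 are pairwise coprime; by CRT there is a unique solution modulo M = 7 · 11 · 5 = 385.
Solve pairwise, accumulating the modulus:
  Start with x ≡ 5 (mod 7).
  Combine with x ≡ 5 (mod 11): since gcd(7, 11) = 1, we get a unique residue mod 77.
    Write x = 5 + 7·t and substitute into x ≡ 5 (mod 11): 7·t ≡ 5 − 5 = 0 (mod 11).
    The inverse of 7 mod 11 is 8 (since 7·8 = 56 = 5·11 + 1), so t ≡ 8·0 = 0 ≡ 0 (mod 11).
    Then x = 5 + 7·0 = 5, valid modulo lcm(7, 11) = 77: x ≡ 5 (mod 77).
  Combine with x ≡ 0 (mod 5): since gcd(77, 5) = 1, we get a unique residue mod 385.
    Write x = 5 + 77·t and substitute into x ≡ 0 (mod 5): 77·t ≡ 0 − 5 = -5 (mod 5).
    Reduce coefficients mod 5: 2·t ≡ 0 (mod 5).
    The inverse of 2 mod 5 is 3 (since 2·3 = 6 = 1·5 + 1), so t ≡ 3·0 = 0 ≡ 0 (mod 5).
    Then x = 5 + 77·0 = 5, valid modulo lcm(77, 5) = 385: x ≡ 5 (mod 385).
Verify: 5 mod 7 = 5 ✓, 5 mod 11 = 5 ✓, 5 mod 5 = 0 ✓.

x ≡ 5 (mod 385).


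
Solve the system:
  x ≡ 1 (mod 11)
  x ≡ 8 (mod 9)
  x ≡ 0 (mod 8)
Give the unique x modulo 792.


Moduli 11, 9, 8 are pairwise coprime; by CRT there is a unique solution modulo M = 11 · 9 · 8 = 792.
Solve pairwise, accumulating the modulus:
  Start with x ≡ 1 (mod 11).
  Combine with x ≡ 8 (mod 9): since gcd(11, 9) = 1, we get a unique residue mod 99.
    Write x = 1 + 11·t and substitute into x ≡ 8 (mod 9): 11·t ≡ 8 − 1 = 7 (mod 9).
    Reduce coefficients mod 9: 2·t ≡ 7 (mod 9).
    The inverse of 2 mod 9 is 5 (since 2·5 = 10 = 1·9 + 1), so t ≡ 5·7 = 35 ≡ 8 (mod 9).
    Then x = 1 + 11·8 = 89, valid modulo lcm(11, 9) = 99: x ≡ 89 (mod 99).
  Combine with x ≡ 0 (mod 8): since gcd(99, 8) = 1, we get a unique residue mod 792.
    Write x = 89 + 99·t and substitute into x ≡ 0 (mod 8): 99·t ≡ 0 − 89 = -89 (mod 8).
    Reduce coefficients mod 8: 3·t ≡ 7 (mod 8).
    The inverse of 3 mod 8 is 3 (since 3·3 = 9 = 1·8 + 1), so t ≡ 3·7 = 21 ≡ 5 (mod 8).
    Then x = 89 + 99·5 = 584, valid modulo lcm(99, 8) = 792: x ≡ 584 (mod 792).
Verify: 584 mod 11 = 1 ✓, 584 mod 9 = 8 ✓, 584 mod 8 = 0 ✓.

x ≡ 584 (mod 792).


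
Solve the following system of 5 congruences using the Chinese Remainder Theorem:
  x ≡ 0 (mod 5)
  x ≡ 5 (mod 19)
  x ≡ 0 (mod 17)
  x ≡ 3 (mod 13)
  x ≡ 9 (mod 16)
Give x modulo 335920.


Product of moduli M = 5 · 19 · 17 · 13 · 16 = 335920.
Merge one congruence at a time:
  Start: x ≡ 0 (mod 5).
  Combine with x ≡ 5 (mod 19); new modulus lcm = 95.
    Write x = 0 + 5·t and substitute into x ≡ 5 (mod 19): 5·t ≡ 5 − 0 = 5 (mod 19).
    The inverse of 5 mod 19 is 4 (since 5·4 = 20 = 1·19 + 1), so t ≡ 4·5 = 20 ≡ 1 (mod 19).
    Then x = 0 + 5·1 = 5, valid modulo lcm(5, 19) = 95: x ≡ 5 (mod 95).
  Combine with x ≡ 0 (mod 17); new modulus lcm = 1615.
    Write x = 5 + 95·t and substitute into x ≡ 0 (mod 17): 95·t ≡ 0 − 5 = -5 (mod 17).
    Reduce coefficients mod 17: 10·t ≡ 12 (mod 17).
    The inverse of 10 mod 17 is 12 (since 10·12 = 120 = 7·17 + 1), so t ≡ 12·12 = 144 ≡ 8 (mod 17).
    Then x = 5 + 95·8 = 765, valid modulo lcm(95, 17) = 1615: x ≡ 765 (mod 1615).
  Combine with x ≡ 3 (mod 13); new modulus lcm = 20995.
    Write x = 765 + 1615·t and substitute into x ≡ 3 (mod 13): 1615·t ≡ 3 − 765 = -762 (mod 13).
    Reduce coefficients mod 13: 3·t ≡ 5 (mod 13).
    The inverse of 3 mod 13 is 9 (since 3·9 = 27 = 2·13 + 1), so t ≡ 9·5 = 45 ≡ 6 (mod 13).
    Then x = 765 + 1615·6 = 10455, valid modulo lcm(1615, 13) = 20995: x ≡ 10455 (mod 20995).
  Combine with x ≡ 9 (mod 16); new modulus lcm = 335920.
    Write x = 10455 + 20995·t and substitute into x ≡ 9 (mod 16): 20995·t ≡ 9 − 10455 = -10446 (mod 16).
    Reduce coefficients mod 16: 3·t ≡ 2 (mod 16).
    The inverse of 3 mod 16 is 11 (since 3·11 = 33 = 2·16 + 1), so t ≡ 11·2 = 22 ≡ 6 (mod 16).
    Then x = 10455 + 20995·6 = 136425, valid modulo lcm(20995, 16) = 335920: x ≡ 136425 (mod 335920).
Verify against each original: 136425 mod 5 = 0, 136425 mod 19 = 5, 136425 mod 17 = 0, 136425 mod 13 = 3, 136425 mod 16 = 9.

x ≡ 136425 (mod 335920).


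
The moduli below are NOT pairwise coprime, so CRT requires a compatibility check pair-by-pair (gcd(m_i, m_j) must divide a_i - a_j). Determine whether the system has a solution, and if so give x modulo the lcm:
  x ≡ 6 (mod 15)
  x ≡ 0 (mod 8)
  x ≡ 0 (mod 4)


Moduli 15, 8, 4 are not pairwise coprime, so CRT works modulo lcm(m_i) when all pairwise compatibility conditions hold.
Pairwise compatibility: gcd(m_i, m_j) must divide a_i - a_j for every pair.
Merge one congruence at a time:
  Start: x ≡ 6 (mod 15).
  Combine with x ≡ 0 (mod 8): gcd(15, 8) = 1; 0 - 6 = -6, which IS divisible by 1, so compatible.
    Write x = 6 + 15·t and substitute into x ≡ 0 (mod 8): 15·t ≡ 0 − 6 = -6 (mod 8).
    Reduce coefficients mod 8: 7·t ≡ 2 (mod 8).
    The inverse of 7 mod 8 is 7 (since 7·7 = 49 = 6·8 + 1), so t ≡ 7·2 = 14 ≡ 6 (mod 8).
    Then x = 6 + 15·6 = 96, valid modulo lcm(15, 8) = 120: x ≡ 96 (mod 120).
  Combine with x ≡ 0 (mod 4): gcd(120, 4) = 4; 0 - 96 = -96, which IS divisible by 4, so compatible.
    Write x = 96 + 120·t and substitute into x ≡ 0 (mod 4): 120·t ≡ 0 − 96 = -96 (mod 4).
    Divide the congruence (and modulus) by g = 4: 30·t ≡ -24 (mod 1).
    Modulo 1 every t works; take t = 0.
    Then x = 96 + 120·0 = 96, valid modulo lcm(120, 4) = 120: x ≡ 96 (mod 120).
Verify: 96 mod 15 = 6, 96 mod 8 = 0, 96 mod 4 = 0.

x ≡ 96 (mod 120).


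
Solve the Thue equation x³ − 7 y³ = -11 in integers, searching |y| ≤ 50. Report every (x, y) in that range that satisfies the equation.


The equation is x³ - 7y³ = -11. For fixed y, x³ = 7·y³ − 11, so a solution requires the RHS to be a perfect cube.
Strategy: iterate y from -50 to 50, compute RHS = 7·y³ − 11, and check whether it is a (positive or negative) perfect cube.
Check small values of y:
  y = 0: RHS = -11 is not a perfect cube.
  y = 1: RHS = -4 is not a perfect cube.
  y = -1: RHS = -18 is not a perfect cube.
  y = 2: RHS = 45 is not a perfect cube.
  y = -2: RHS = -67 is not a perfect cube.
  y = 3: RHS = 178 is not a perfect cube.
  y = -3: RHS = -200 is not a perfect cube.
Continuing the search up to |y| = 50 finds no solutions either.
No (x, y) in the scanned range satisfies the equation.

No integer solutions with |y| ≤ 50.


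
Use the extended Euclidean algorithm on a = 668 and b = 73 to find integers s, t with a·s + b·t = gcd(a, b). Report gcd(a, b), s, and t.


Euclidean algorithm on (668, 73) — divide until remainder is 0:
  668 = 9 · 73 + 11
  73 = 6 · 11 + 7
  11 = 1 · 7 + 4
  7 = 1 · 4 + 3
  4 = 1 · 3 + 1
  3 = 3 · 1 + 0
gcd(668, 73) = 1.
Track Bezout coefficients alongside the remainders: start with r₀ = 668 = a·1 + b·0 (s = 1, t = 0) and r₁ = 73 = a·0 + b·1 (s = 0, t = 1); each new remainder r_{k+1} = r_{k-1} − q_k·r_k inherits s_{k+1} = s_{k-1} − q_k·s_k, t_{k+1} = t_{k-1} − q_k·t_k, so r_k = a·s_k + b·t_k at every step:
  q = 9: r = 11, s = 1 − 9·0 = 1, t = 0 − 9·1 = -9  (check: 668·1 + 73·(-9) = 11)
  q = 6: r = 7, s = 0 − 6·1 = -6, t = 1 − 6·(-9) = 55  (check: 668·(-6) + 73·55 = 7)
  q = 1: r = 4, s = 1 − 1·(-6) = 7, t = -9 − 1·55 = -64  (check: 668·7 + 73·(-64) = 4)
  q = 1: r = 3, s = -6 − 1·7 = -13, t = 55 − 1·(-64) = 119  (check: 668·(-13) + 73·119 = 3)
  q = 1: r = 1, s = 7 − 1·(-13) = 20, t = -64 − 1·119 = -183  (check: 668·20 + 73·(-183) = 1)
The row with r = 1 (the gcd) gives the Bezout coefficients s = 20, t = -183.
Result: 668 · (20) + 73 · (-183) = 1.

gcd(668, 73) = 1; s = 20, t = -183 (check: 668·20 + 73·(-183) = 1).


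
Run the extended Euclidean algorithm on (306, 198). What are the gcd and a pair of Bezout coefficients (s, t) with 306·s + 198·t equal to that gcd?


Euclidean algorithm on (306, 198) — divide until remainder is 0:
  306 = 1 · 198 + 108
  198 = 1 · 108 + 90
  108 = 1 · 90 + 18
  90 = 5 · 18 + 0
gcd(306, 198) = 18.
Track Bezout coefficients alongside the remainders: start with r₀ = 306 = a·1 + b·0 (s = 1, t = 0) and r₁ = 198 = a·0 + b·1 (s = 0, t = 1); each new remainder r_{k+1} = r_{k-1} − q_k·r_k inherits s_{k+1} = s_{k-1} − q_k·s_k, t_{k+1} = t_{k-1} − q_k·t_k, so r_k = a·s_k + b·t_k at every step:
  q = 1: r = 108, s = 1 − 1·0 = 1, t = 0 − 1·1 = -1  (check: 306·1 + 198·(-1) = 108)
  q = 1: r = 90, s = 0 − 1·1 = -1, t = 1 − 1·(-1) = 2  (check: 306·(-1) + 198·2 = 90)
  q = 1: r = 18, s = 1 − 1·(-1) = 2, t = -1 − 1·2 = -3  (check: 306·2 + 198·(-3) = 18)
The row with r = 18 (the gcd) gives the Bezout coefficients s = 2, t = -3.
Result: 306 · (2) + 198 · (-3) = 18.

gcd(306, 198) = 18; s = 2, t = -3 (check: 306·2 + 198·(-3) = 18).


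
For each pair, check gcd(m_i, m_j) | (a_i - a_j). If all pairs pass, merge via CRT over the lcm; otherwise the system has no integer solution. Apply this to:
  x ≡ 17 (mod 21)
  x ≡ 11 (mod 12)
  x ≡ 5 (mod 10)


Moduli 21, 12, 10 are not pairwise coprime, so CRT works modulo lcm(m_i) when all pairwise compatibility conditions hold.
Pairwise compatibility: gcd(m_i, m_j) must divide a_i - a_j for every pair.
Merge one congruence at a time:
  Start: x ≡ 17 (mod 21).
  Combine with x ≡ 11 (mod 12): gcd(21, 12) = 3; 11 - 17 = -6, which IS divisible by 3, so compatible.
    Write x = 17 + 21·t and substitute into x ≡ 11 (mod 12): 21·t ≡ 11 − 17 = -6 (mod 12).
    Divide the congruence (and modulus) by g = 3: 7·t ≡ -2 (mod 4).
    Reduce coefficients mod 4: 3·t ≡ 2 (mod 4).
    The inverse of 3 mod 4 is 3 (since 3·3 = 9 = 2·4 + 1), so t ≡ 3·2 = 6 ≡ 2 (mod 4).
    Then x = 17 + 21·2 = 59, valid modulo lcm(21, 12) = 84: x ≡ 59 (mod 84).
  Combine with x ≡ 5 (mod 10): gcd(84, 10) = 2; 5 - 59 = -54, which IS divisible by 2, so compatible.
    Write x = 59 + 84·t and substitute into x ≡ 5 (mod 10): 84·t ≡ 5 − 59 = -54 (mod 10).
    Divide the congruence (and modulus) by g = 2: 42·t ≡ -27 (mod 5).
    Reduce coefficients mod 5: 2·t ≡ 3 (mod 5).
    The inverse of 2 mod 5 is 3 (since 2·3 = 6 = 1·5 + 1), so t ≡ 3·3 = 9 ≡ 4 (mod 5).
    Then x = 59 + 84·4 = 395, valid modulo lcm(84, 10) = 420: x ≡ 395 (mod 420).
Verify: 395 mod 21 = 17, 395 mod 12 = 11, 395 mod 10 = 5.

x ≡ 395 (mod 420).


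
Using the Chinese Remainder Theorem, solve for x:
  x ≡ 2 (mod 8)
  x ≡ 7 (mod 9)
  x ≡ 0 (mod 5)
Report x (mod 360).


Moduli 8, 9, 5 are pairwise coprime; by CRT there is a unique solution modulo M = 8 · 9 · 5 = 360.
Solve pairwise, accumulating the modulus:
  Start with x ≡ 2 (mod 8).
  Combine with x ≡ 7 (mod 9): since gcd(8, 9) = 1, we get a unique residue mod 72.
    Write x = 2 + 8·t and substitute into x ≡ 7 (mod 9): 8·t ≡ 7 − 2 = 5 (mod 9).
    The inverse of 8 mod 9 is 8 (since 8·8 = 64 = 7·9 + 1), so t ≡ 8·5 = 40 ≡ 4 (mod 9).
    Then x = 2 + 8·4 = 34, valid modulo lcm(8, 9) = 72: x ≡ 34 (mod 72).
  Combine with x ≡ 0 (mod 5): since gcd(72, 5) = 1, we get a unique residue mod 360.
    Write x = 34 + 72·t and substitute into x ≡ 0 (mod 5): 72·t ≡ 0 − 34 = -34 (mod 5).
    Reduce coefficients mod 5: 2·t ≡ 1 (mod 5).
    The inverse of 2 mod 5 is 3 (since 2·3 = 6 = 1·5 + 1), so t ≡ 3·1 = 3 ≡ 3 (mod 5).
    Then x = 34 + 72·3 = 250, valid modulo lcm(72, 5) = 360: x ≡ 250 (mod 360).
Verify: 250 mod 8 = 2 ✓, 250 mod 9 = 7 ✓, 250 mod 5 = 0 ✓.

x ≡ 250 (mod 360).


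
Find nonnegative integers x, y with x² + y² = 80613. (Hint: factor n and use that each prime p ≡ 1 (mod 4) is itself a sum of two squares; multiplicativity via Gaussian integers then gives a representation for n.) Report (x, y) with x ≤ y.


Step 1: Factor n = 80613 = 3^2 · 13^2 · 53.
Step 2: Check the mod-4 condition on each prime factor: 3 ≡ 3 (mod 4), exponent 2 (must be even); 13 ≡ 1 (mod 4), exponent 2; 53 ≡ 1 (mod 4), exponent 1.
All primes ≡ 3 (mod 4) appear to even exponent (or don't appear), so by the two-squares theorem n IS expressible as a sum of two squares.
Step 3: Build a representation. Group n = k² · m with k = 3 and m = 13 · 13 · 53 = 8957 (a product of primes ≡ 1 (mod 4)); a representation of m scales to one of n via (k·x)² + (k·y)² = k²(x² + y²). Each prime p ≡ 1 (mod 4) is itself a sum of two squares; find a² by testing p − a² for a perfect square:
  13: 13 − 1² = 12, 13 − 2² = 9 = 3² ⇒ 13 = 2² + 3².
  53: 53 − 1² = 52, 53 − 2² = 49 = 7² ⇒ 53 = 2² + 7².
  Combine using the Brahmagupta–Fibonacci identity (a² + b²)(c² + d²) = (ac − bd)² + (ad + bc)² = (ac + bd)² + (ad − bc)²:
  13 · 13 = 169: from (2² + 3²)(2² + 3²), take (2·2 − 3·3, 2·3 + 3·2) = (4 − 9, 6 + 6) = (-5, 12); dropping signs (only squares matter) gives (5, 12); check 5² + 12² = 25 + 144 = 169 ✓.
  169 · 53 = 8957: from (5² + 12²)(2² + 7²), take (5·2 − 12·7, 5·7 + 12·2) = (10 − 84, 35 + 24) = (-74, 59); dropping signs (only squares matter) gives (74, 59); check 74² + 59² = 5476 + 3481 = 8957 ✓.
  Scale by k = 3: (3·74, 3·59) = (222, 177).
Step 4: Order so x ≤ y and verify: 177² + 222² = 31329 + 49284 = 80613 = n. ✓

n = 80613 = 177² + 222² (one valid representation with x ≤ y).


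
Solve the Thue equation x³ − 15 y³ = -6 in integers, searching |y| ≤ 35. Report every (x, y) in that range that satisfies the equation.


The equation is x³ - 15y³ = -6. For fixed y, x³ = 15·y³ − 6, so a solution requires the RHS to be a perfect cube.
Strategy: iterate y from -35 to 35, compute RHS = 15·y³ − 6, and check whether it is a (positive or negative) perfect cube.
Check small values of y:
  y = 0: RHS = -6 is not a perfect cube.
  y = 1: RHS = 9 is not a perfect cube.
  y = -1: RHS = -21 is not a perfect cube.
  y = 2: RHS = 114 is not a perfect cube.
  y = -2: RHS = -126 is not a perfect cube.
  y = 3: RHS = 399 is not a perfect cube.
  y = -3: RHS = -411 is not a perfect cube.
Continuing the search up to |y| = 35 finds no solutions either.
No (x, y) in the scanned range satisfies the equation.

No integer solutions with |y| ≤ 35.


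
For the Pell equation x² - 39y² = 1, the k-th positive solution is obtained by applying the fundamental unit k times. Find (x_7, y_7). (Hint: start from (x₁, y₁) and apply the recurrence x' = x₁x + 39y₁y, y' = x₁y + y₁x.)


Step 1: Find the fundamental solution (x₁, y₁) of x² - 39y² = 1.
  Expand √39 as a continued fraction. a₀ = ⌊√39⌋ = 6; iterate m_{k+1} = d_k·a_k − m_k, d_{k+1} = (39 − m_{k+1}²)/d_k, a_{k+1} = ⌊(a₀ + m_{k+1})/d_{k+1}⌋ (starting m₀ = 0, d₀ = 1), with convergents p_k = a_k·p_{k-1} + p_{k-2}, q_k = a_k·q_{k-1} + q_{k-2} (p₋₁ = 1, q₋₁ = 0):
  k = 0: a₀ = 6; p₀/q₀ = 6/1; p₀² − 39·q₀² = 36 − 39 = -3.
  k = 1: m = 6, d = 3, a = ⌊(6 + 6)/3⌋ = 4; p/q = (4·6 + 1)/(4·1 + 0) = 25/4; p² − 39·q² = 625 − 624 = 1.
  The first convergent with p² − 39·q² = 1 gives the fundamental solution (x₁, y₁) = (25, 4).
Step 2: Apply the recurrence (x_{n+1}, y_{n+1}) = (x₁x_n + 39y₁y_n, x₁y_n + y₁x_n) repeatedly.
  From (x_1, y_1) = (25, 4): x_2 = 25·25 + 39·4·4 = 1249; y_2 = 25·4 + 4·25 = 200.
  From (x_2, y_2) = (1249, 200): x_3 = 25·1249 + 39·4·200 = 62425; y_3 = 25·200 + 4·1249 = 9996.
  From (x_3, y_3) = (62425, 9996): x_4 = 25·62425 + 39·4·9996 = 3120001; y_4 = 25·9996 + 4·62425 = 499600.
  From (x_4, y_4) = (3120001, 499600): x_5 = 25·3120001 + 39·4·499600 = 155937625; y_5 = 25·499600 + 4·3120001 = 24970004.
  From (x_5, y_5) = (155937625, 24970004): x_6 = 25·155937625 + 39·4·24970004 = 7793761249; y_6 = 25·24970004 + 4·155937625 = 1248000600.
  From (x_6, y_6) = (7793761249, 1248000600): x_7 = 25·7793761249 + 39·4·1248000600 = 389532124825; y_7 = 25·1248000600 + 4·7793761249 = 62375059996.
Step 3: Verify x_7² - 39·y_7² = 151735276270679381280625 - 151735276270679381280624 = 1 (should be 1). ✓

(x_1, y_1) = (25, 4); (x_7, y_7) = (389532124825, 62375059996).


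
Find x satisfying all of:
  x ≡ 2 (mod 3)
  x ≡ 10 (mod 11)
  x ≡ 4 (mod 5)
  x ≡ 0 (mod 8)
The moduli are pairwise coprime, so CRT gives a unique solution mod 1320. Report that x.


Product of moduli M = 3 · 11 · 5 · 8 = 1320.
Merge one congruence at a time:
  Start: x ≡ 2 (mod 3).
  Combine with x ≡ 10 (mod 11); new modulus lcm = 33.
    Write x = 2 + 3·t and substitute into x ≡ 10 (mod 11): 3·t ≡ 10 − 2 = 8 (mod 11).
    The inverse of 3 mod 11 is 4 (since 3·4 = 12 = 1·11 + 1), so t ≡ 4·8 = 32 ≡ 10 (mod 11).
    Then x = 2 + 3·10 = 32, valid modulo lcm(3, 11) = 33: x ≡ 32 (mod 33).
  Combine with x ≡ 4 (mod 5); new modulus lcm = 165.
    Write x = 32 + 33·t and substitute into x ≡ 4 (mod 5): 33·t ≡ 4 − 32 = -28 (mod 5).
    Reduce coefficients mod 5: 3·t ≡ 2 (mod 5).
    The inverse of 3 mod 5 is 2 (since 3·2 = 6 = 1·5 + 1), so t ≡ 2·2 = 4 ≡ 4 (mod 5).
    Then x = 32 + 33·4 = 164, valid modulo lcm(33, 5) = 165: x ≡ 164 (mod 165).
  Combine with x ≡ 0 (mod 8); new modulus lcm = 1320.
    Write x = 164 + 165·t and substitute into x ≡ 0 (mod 8): 165·t ≡ 0 − 164 = -164 (mod 8).
    Reduce coefficients mod 8: 5·t ≡ 4 (mod 8).
    The inverse of 5 mod 8 is 5 (since 5·5 = 25 = 3·8 + 1), so t ≡ 5·4 = 20 ≡ 4 (mod 8).
    Then x = 164 + 165·4 = 824, valid modulo lcm(165, 8) = 1320: x ≡ 824 (mod 1320).
Verify against each original: 824 mod 3 = 2, 824 mod 11 = 10, 824 mod 5 = 4, 824 mod 8 = 0.

x ≡ 824 (mod 1320).


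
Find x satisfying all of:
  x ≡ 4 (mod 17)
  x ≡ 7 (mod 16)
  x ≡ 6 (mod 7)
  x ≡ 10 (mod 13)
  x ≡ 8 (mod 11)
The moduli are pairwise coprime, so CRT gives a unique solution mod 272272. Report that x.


Product of moduli M = 17 · 16 · 7 · 13 · 11 = 272272.
Merge one congruence at a time:
  Start: x ≡ 4 (mod 17).
  Combine with x ≡ 7 (mod 16); new modulus lcm = 272.
    Write x = 4 + 17·t and substitute into x ≡ 7 (mod 16): 17·t ≡ 7 − 4 = 3 (mod 16).
    Reduce coefficients mod 16: 1·t ≡ 3 (mod 16).
    So t ≡ 3 (mod 16).
    Then x = 4 + 17·3 = 55, valid modulo lcm(17, 16) = 272: x ≡ 55 (mod 272).
  Combine with x ≡ 6 (mod 7); new modulus lcm = 1904.
    Write x = 55 + 272·t and substitute into x ≡ 6 (mod 7): 272·t ≡ 6 − 55 = -49 (mod 7).
    Reduce coefficients mod 7: 6·t ≡ 0 (mod 7).
    The inverse of 6 mod 7 is 6 (since 6·6 = 36 = 5·7 + 1), so t ≡ 6·0 = 0 ≡ 0 (mod 7).
    Then x = 55 + 272·0 = 55, valid modulo lcm(272, 7) = 1904: x ≡ 55 (mod 1904).
  Combine with x ≡ 10 (mod 13); new modulus lcm = 24752.
    Write x = 55 + 1904·t and substitute into x ≡ 10 (mod 13): 1904·t ≡ 10 − 55 = -45 (mod 13).
    Reduce coefficients mod 13: 6·t ≡ 7 (mod 13).
    The inverse of 6 mod 13 is 11 (since 6·11 = 66 = 5·13 + 1), so t ≡ 11·7 = 77 ≡ 12 (mod 13).
    Then x = 55 + 1904·12 = 22903, valid modulo lcm(1904, 13) = 24752: x ≡ 22903 (mod 24752).
  Combine with x ≡ 8 (mod 11); new modulus lcm = 272272.
    Write x = 22903 + 24752·t and substitute into x ≡ 8 (mod 11): 24752·t ≡ 8 − 22903 = -22895 (mod 11).
    Reduce coefficients mod 11: 2·t ≡ 7 (mod 11).
    The inverse of 2 mod 11 is 6 (since 2·6 = 12 = 1·11 + 1), so t ≡ 6·7 = 42 ≡ 9 (mod 11).
    Then x = 22903 + 24752·9 = 245671, valid modulo lcm(24752, 11) = 272272: x ≡ 245671 (mod 272272).
Verify against each original: 245671 mod 17 = 4, 245671 mod 16 = 7, 245671 mod 7 = 6, 245671 mod 13 = 10, 245671 mod 11 = 8.

x ≡ 245671 (mod 272272).


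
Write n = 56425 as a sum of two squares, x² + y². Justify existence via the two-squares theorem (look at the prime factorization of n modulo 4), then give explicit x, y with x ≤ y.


Step 1: Factor n = 56425 = 5^2 · 37 · 61.
Step 2: Check the mod-4 condition on each prime factor: 5 ≡ 1 (mod 4), exponent 2; 37 ≡ 1 (mod 4), exponent 1; 61 ≡ 1 (mod 4), exponent 1.
All primes ≡ 3 (mod 4) appear to even exponent (or don't appear), so by the two-squares theorem n IS expressible as a sum of two squares.
Step 3: Build a representation. Group n = k² · m with k = 5 and m = 37 · 61 = 2257 (a product of primes ≡ 1 (mod 4)); a representation of m scales to one of n via (k·x)² + (k·y)² = k²(x² + y²). Each prime p ≡ 1 (mod 4) is itself a sum of two squares; find a² by testing p − a² for a perfect square:
  37: 37 − 1² = 36 = 6² ⇒ 37 = 1² + 6².
  61: 61 − 1² = 60, 61 − 2² = 57, 61 − 3² = 52, 61 − 4² = 45, 61 − 5² = 36 = 6² ⇒ 61 = 5² + 6².
  Combine using the Brahmagupta–Fibonacci identity (a² + b²)(c² + d²) = (ac − bd)² + (ad + bc)² = (ac + bd)² + (ad − bc)²:
  37 · 61 = 2257: from (1² + 6²)(5² + 6²), take (1·5 − 6·6, 1·6 + 6·5) = (5 − 36, 6 + 30) = (-31, 36); dropping signs (only squares matter) gives (31, 36); check 31² + 36² = 961 + 1296 = 2257 ✓.
  Scale by k = 5: (5·31, 5·36) = (155, 180).
Step 4: Order so x ≤ y and verify: 155² + 180² = 24025 + 32400 = 56425 = n. ✓

n = 56425 = 155² + 180² (one valid representation with x ≤ y).


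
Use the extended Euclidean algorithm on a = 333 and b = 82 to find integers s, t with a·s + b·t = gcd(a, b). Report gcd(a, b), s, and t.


Euclidean algorithm on (333, 82) — divide until remainder is 0:
  333 = 4 · 82 + 5
  82 = 16 · 5 + 2
  5 = 2 · 2 + 1
  2 = 2 · 1 + 0
gcd(333, 82) = 1.
Track Bezout coefficients alongside the remainders: start with r₀ = 333 = a·1 + b·0 (s = 1, t = 0) and r₁ = 82 = a·0 + b·1 (s = 0, t = 1); each new remainder r_{k+1} = r_{k-1} − q_k·r_k inherits s_{k+1} = s_{k-1} − q_k·s_k, t_{k+1} = t_{k-1} − q_k·t_k, so r_k = a·s_k + b·t_k at every step:
  q = 4: r = 5, s = 1 − 4·0 = 1, t = 0 − 4·1 = -4  (check: 333·1 + 82·(-4) = 5)
  q = 16: r = 2, s = 0 − 16·1 = -16, t = 1 − 16·(-4) = 65  (check: 333·(-16) + 82·65 = 2)
  q = 2: r = 1, s = 1 − 2·(-16) = 33, t = -4 − 2·65 = -134  (check: 333·33 + 82·(-134) = 1)
The row with r = 1 (the gcd) gives the Bezout coefficients s = 33, t = -134.
Result: 333 · (33) + 82 · (-134) = 1.

gcd(333, 82) = 1; s = 33, t = -134 (check: 333·33 + 82·(-134) = 1).


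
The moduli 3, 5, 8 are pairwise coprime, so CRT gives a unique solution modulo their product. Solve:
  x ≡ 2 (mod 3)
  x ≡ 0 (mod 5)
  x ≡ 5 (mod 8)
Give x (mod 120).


Moduli 3, 5, 8 are pairwise coprime; by CRT there is a unique solution modulo M = 3 · 5 · 8 = 120.
Solve pairwise, accumulating the modulus:
  Start with x ≡ 2 (mod 3).
  Combine with x ≡ 0 (mod 5): since gcd(3, 5) = 1, we get a unique residue mod 15.
    Write x = 2 + 3·t and substitute into x ≡ 0 (mod 5): 3·t ≡ 0 − 2 = -2 (mod 5).
    Reduce coefficients mod 5: 3·t ≡ 3 (mod 5).
    The inverse of 3 mod 5 is 2 (since 3·2 = 6 = 1·5 + 1), so t ≡ 2·3 = 6 ≡ 1 (mod 5).
    Then x = 2 + 3·1 = 5, valid modulo lcm(3, 5) = 15: x ≡ 5 (mod 15).
  Combine with x ≡ 5 (mod 8): since gcd(15, 8) = 1, we get a unique residue mod 120.
    Write x = 5 + 15·t and substitute into x ≡ 5 (mod 8): 15·t ≡ 5 − 5 = 0 (mod 8).
    Reduce coefficients mod 8: 7·t ≡ 0 (mod 8).
    The inverse of 7 mod 8 is 7 (since 7·7 = 49 = 6·8 + 1), so t ≡ 7·0 = 0 ≡ 0 (mod 8).
    Then x = 5 + 15·0 = 5, valid modulo lcm(15, 8) = 120: x ≡ 5 (mod 120).
Verify: 5 mod 3 = 2 ✓, 5 mod 5 = 0 ✓, 5 mod 8 = 5 ✓.

x ≡ 5 (mod 120).


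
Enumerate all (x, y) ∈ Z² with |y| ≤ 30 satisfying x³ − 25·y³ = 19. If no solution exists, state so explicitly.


The equation is x³ - 25y³ = 19. For fixed y, x³ = 25·y³ + 19, so a solution requires the RHS to be a perfect cube.
Strategy: iterate y from -30 to 30, compute RHS = 25·y³ + 19, and check whether it is a (positive or negative) perfect cube.
Check small values of y:
  y = 0: RHS = 19 is not a perfect cube.
  y = 1: RHS = 44 is not a perfect cube.
  y = -1: RHS = -6 is not a perfect cube.
  y = 2: RHS = 219 is not a perfect cube.
  y = -2: RHS = -181 is not a perfect cube.
  y = 3: RHS = 694 is not a perfect cube.
  y = -3: RHS = -656 is not a perfect cube.
Continuing the search up to |y| = 30 finds no solutions either.
No (x, y) in the scanned range satisfies the equation.

No integer solutions with |y| ≤ 30.


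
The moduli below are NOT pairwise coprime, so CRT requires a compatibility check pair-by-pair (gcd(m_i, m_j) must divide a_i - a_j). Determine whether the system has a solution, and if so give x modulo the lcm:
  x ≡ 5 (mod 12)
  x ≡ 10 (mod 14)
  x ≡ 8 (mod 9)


Moduli 12, 14, 9 are not pairwise coprime, so CRT works modulo lcm(m_i) when all pairwise compatibility conditions hold.
Pairwise compatibility: gcd(m_i, m_j) must divide a_i - a_j for every pair.
Merge one congruence at a time:
  Start: x ≡ 5 (mod 12).
  Combine with x ≡ 10 (mod 14): gcd(12, 14) = 2, and 10 - 5 = 5 is NOT divisible by 2.
    ⇒ system is inconsistent (no integer solution).

No solution (the system is inconsistent).


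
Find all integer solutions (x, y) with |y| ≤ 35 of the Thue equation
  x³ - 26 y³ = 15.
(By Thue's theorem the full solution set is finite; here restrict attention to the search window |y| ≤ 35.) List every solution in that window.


The equation is x³ - 26y³ = 15. For fixed y, x³ = 26·y³ + 15, so a solution requires the RHS to be a perfect cube.
Strategy: iterate y from -35 to 35, compute RHS = 26·y³ + 15, and check whether it is a (positive or negative) perfect cube.
Check small values of y:
  y = 0: RHS = 15 is not a perfect cube.
  y = 1: RHS = 41 is not a perfect cube.
  y = -1: RHS = -11 is not a perfect cube.
  y = 2: RHS = 223 is not a perfect cube.
  y = -2: RHS = -193 is not a perfect cube.
  y = 3: RHS = 717 is not a perfect cube.
  y = -3: RHS = -687 is not a perfect cube.
Continuing the search up to |y| = 35 finds no solutions either.
No (x, y) in the scanned range satisfies the equation.

No integer solutions with |y| ≤ 35.


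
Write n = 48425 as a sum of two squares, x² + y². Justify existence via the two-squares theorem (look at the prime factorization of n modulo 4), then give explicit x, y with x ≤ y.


Step 1: Factor n = 48425 = 5^2 · 13 · 149.
Step 2: Check the mod-4 condition on each prime factor: 5 ≡ 1 (mod 4), exponent 2; 13 ≡ 1 (mod 4), exponent 1; 149 ≡ 1 (mod 4), exponent 1.
All primes ≡ 3 (mod 4) appear to even exponent (or don't appear), so by the two-squares theorem n IS expressible as a sum of two squares.
Step 3: Build a representation. Group n = k² · m with k = 5 and m = 13 · 149 = 1937 (a product of primes ≡ 1 (mod 4)); a representation of m scales to one of n via (k·x)² + (k·y)² = k²(x² + y²). Each prime p ≡ 1 (mod 4) is itself a sum of two squares; find a² by testing p − a² for a perfect square:
  13: 13 − 1² = 12, 13 − 2² = 9 = 3² ⇒ 13 = 2² + 3².
  149: 149 − 1² = 148, 149 − 2² = 145, 149 − 3² = 140, 149 − 4² = 133, 149 − 5² = 124, 149 − 6² = 113, 149 − 7² = 100 = 10² ⇒ 149 = 7² + 10².
  Combine using the Brahmagupta–Fibonacci identity (a² + b²)(c² + d²) = (ac − bd)² + (ad + bc)² = (ac + bd)² + (ad − bc)²:
  13 · 149 = 1937: from (2² + 3²)(7² + 10²), take (2·7 − 3·10, 2·10 + 3·7) = (14 − 30, 20 + 21) = (-16, 41); dropping signs (only squares matter) gives (16, 41); check 16² + 41² = 256 + 1681 = 1937 ✓.
  Scale by k = 5: (5·16, 5·41) = (80, 205).
Step 4: Order so x ≤ y and verify: 80² + 205² = 6400 + 42025 = 48425 = n. ✓

n = 48425 = 80² + 205² (one valid representation with x ≤ y).


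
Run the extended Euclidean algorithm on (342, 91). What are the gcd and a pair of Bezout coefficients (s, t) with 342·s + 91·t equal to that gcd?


Euclidean algorithm on (342, 91) — divide until remainder is 0:
  342 = 3 · 91 + 69
  91 = 1 · 69 + 22
  69 = 3 · 22 + 3
  22 = 7 · 3 + 1
  3 = 3 · 1 + 0
gcd(342, 91) = 1.
Track Bezout coefficients alongside the remainders: start with r₀ = 342 = a·1 + b·0 (s = 1, t = 0) and r₁ = 91 = a·0 + b·1 (s = 0, t = 1); each new remainder r_{k+1} = r_{k-1} − q_k·r_k inherits s_{k+1} = s_{k-1} − q_k·s_k, t_{k+1} = t_{k-1} − q_k·t_k, so r_k = a·s_k + b·t_k at every step:
  q = 3: r = 69, s = 1 − 3·0 = 1, t = 0 − 3·1 = -3  (check: 342·1 + 91·(-3) = 69)
  q = 1: r = 22, s = 0 − 1·1 = -1, t = 1 − 1·(-3) = 4  (check: 342·(-1) + 91·4 = 22)
  q = 3: r = 3, s = 1 − 3·(-1) = 4, t = -3 − 3·4 = -15  (check: 342·4 + 91·(-15) = 3)
  q = 7: r = 1, s = -1 − 7·4 = -29, t = 4 − 7·(-15) = 109  (check: 342·(-29) + 91·109 = 1)
The row with r = 1 (the gcd) gives the Bezout coefficients s = -29, t = 109.
Result: 342 · (-29) + 91 · (109) = 1.

gcd(342, 91) = 1; s = -29, t = 109 (check: 342·(-29) + 91·109 = 1).


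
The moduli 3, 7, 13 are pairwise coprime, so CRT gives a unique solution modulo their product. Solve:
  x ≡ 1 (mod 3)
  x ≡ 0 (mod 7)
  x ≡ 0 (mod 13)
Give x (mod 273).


Moduli 3, 7, 13 are pairwise coprime; by CRT there is a unique solution modulo M = 3 · 7 · 13 = 273.
Solve pairwise, accumulating the modulus:
  Start with x ≡ 1 (mod 3).
  Combine with x ≡ 0 (mod 7): since gcd(3, 7) = 1, we get a unique residue mod 21.
    Write x = 1 + 3·t and substitute into x ≡ 0 (mod 7): 3·t ≡ 0 − 1 = -1 (mod 7).
    Reduce coefficients mod 7: 3·t ≡ 6 (mod 7).
    The inverse of 3 mod 7 is 5 (since 3·5 = 15 = 2·7 + 1), so t ≡ 5·6 = 30 ≡ 2 (mod 7).
    Then x = 1 + 3·2 = 7, valid modulo lcm(3, 7) = 21: x ≡ 7 (mod 21).
  Combine with x ≡ 0 (mod 13): since gcd(21, 13) = 1, we get a unique residue mod 273.
    Write x = 7 + 21·t and substitute into x ≡ 0 (mod 13): 21·t ≡ 0 − 7 = -7 (mod 13).
    Reduce coefficients mod 13: 8·t ≡ 6 (mod 13).
    The inverse of 8 mod 13 is 5 (since 8·5 = 40 = 3·13 + 1), so t ≡ 5·6 = 30 ≡ 4 (mod 13).
    Then x = 7 + 21·4 = 91, valid modulo lcm(21, 13) = 273: x ≡ 91 (mod 273).
Verify: 91 mod 3 = 1 ✓, 91 mod 7 = 0 ✓, 91 mod 13 = 0 ✓.

x ≡ 91 (mod 273).


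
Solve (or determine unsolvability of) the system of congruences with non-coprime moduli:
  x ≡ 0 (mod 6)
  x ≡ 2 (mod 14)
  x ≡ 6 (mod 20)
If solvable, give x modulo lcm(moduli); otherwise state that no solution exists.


Moduli 6, 14, 20 are not pairwise coprime, so CRT works modulo lcm(m_i) when all pairwise compatibility conditions hold.
Pairwise compatibility: gcd(m_i, m_j) must divide a_i - a_j for every pair.
Merge one congruence at a time:
  Start: x ≡ 0 (mod 6).
  Combine with x ≡ 2 (mod 14): gcd(6, 14) = 2; 2 - 0 = 2, which IS divisible by 2, so compatible.
    Write x = 0 + 6·t and substitute into x ≡ 2 (mod 14): 6·t ≡ 2 − 0 = 2 (mod 14).
    Divide the congruence (and modulus) by g = 2: 3·t ≡ 1 (mod 7).
    The inverse of 3 mod 7 is 5 (since 3·5 = 15 = 2·7 + 1), so t ≡ 5·1 = 5 ≡ 5 (mod 7).
    Then x = 0 + 6·5 = 30, valid modulo lcm(6, 14) = 42: x ≡ 30 (mod 42).
  Combine with x ≡ 6 (mod 20): gcd(42, 20) = 2; 6 - 30 = -24, which IS divisible by 2, so compatible.
    Write x = 30 + 42·t and substitute into x ≡ 6 (mod 20): 42·t ≡ 6 − 30 = -24 (mod 20).
    Divide the congruence (and modulus) by g = 2: 21·t ≡ -12 (mod 10).
    Reduce coefficients mod 10: 1·t ≡ 8 (mod 10).
    So t ≡ 8 (mod 10).
    Then x = 30 + 42·8 = 366, valid modulo lcm(42, 20) = 420: x ≡ 366 (mod 420).
Verify: 366 mod 6 = 0, 366 mod 14 = 2, 366 mod 20 = 6.

x ≡ 366 (mod 420).


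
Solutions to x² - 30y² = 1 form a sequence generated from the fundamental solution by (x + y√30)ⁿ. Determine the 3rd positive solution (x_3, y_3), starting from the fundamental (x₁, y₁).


Step 1: Find the fundamental solution (x₁, y₁) of x² - 30y² = 1.
  Expand √30 as a continued fraction. a₀ = ⌊√30⌋ = 5; iterate m_{k+1} = d_k·a_k − m_k, d_{k+1} = (30 − m_{k+1}²)/d_k, a_{k+1} = ⌊(a₀ + m_{k+1})/d_{k+1}⌋ (starting m₀ = 0, d₀ = 1), with convergents p_k = a_k·p_{k-1} + p_{k-2}, q_k = a_k·q_{k-1} + q_{k-2} (p₋₁ = 1, q₋₁ = 0):
  k = 0: a₀ = 5; p₀/q₀ = 5/1; p₀² − 30·q₀² = 25 − 30 = -5.
  k = 1: m = 5, d = 5, a = ⌊(5 + 5)/5⌋ = 2; p/q = (2·5 + 1)/(2·1 + 0) = 11/2; p² − 30·q² = 121 − 120 = 1.
  The first convergent with p² − 30·q² = 1 gives the fundamental solution (x₁, y₁) = (11, 2).
Step 2: Apply the recurrence (x_{n+1}, y_{n+1}) = (x₁x_n + 30y₁y_n, x₁y_n + y₁x_n) repeatedly.
  From (x_1, y_1) = (11, 2): x_2 = 11·11 + 30·2·2 = 241; y_2 = 11·2 + 2·11 = 44.
  From (x_2, y_2) = (241, 44): x_3 = 11·241 + 30·2·44 = 5291; y_3 = 11·44 + 2·241 = 966.
Step 3: Verify x_3² - 30·y_3² = 27994681 - 27994680 = 1 (should be 1). ✓

(x_1, y_1) = (11, 2); (x_3, y_3) = (5291, 966).


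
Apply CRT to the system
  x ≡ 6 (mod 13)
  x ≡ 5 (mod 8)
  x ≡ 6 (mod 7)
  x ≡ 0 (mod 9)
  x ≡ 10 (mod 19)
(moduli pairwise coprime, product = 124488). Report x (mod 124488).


Product of moduli M = 13 · 8 · 7 · 9 · 19 = 124488.
Merge one congruence at a time:
  Start: x ≡ 6 (mod 13).
  Combine with x ≡ 5 (mod 8); new modulus lcm = 104.
    Write x = 6 + 13·t and substitute into x ≡ 5 (mod 8): 13·t ≡ 5 − 6 = -1 (mod 8).
    Reduce coefficients mod 8: 5·t ≡ 7 (mod 8).
    The inverse of 5 mod 8 is 5 (since 5·5 = 25 = 3·8 + 1), so t ≡ 5·7 = 35 ≡ 3 (mod 8).
    Then x = 6 + 13·3 = 45, valid modulo lcm(13, 8) = 104: x ≡ 45 (mod 104).
  Combine with x ≡ 6 (mod 7); new modulus lcm = 728.
    Write x = 45 + 104·t and substitute into x ≡ 6 (mod 7): 104·t ≡ 6 − 45 = -39 (mod 7).
    Reduce coefficients mod 7: 6·t ≡ 3 (mod 7).
    The inverse of 6 mod 7 is 6 (since 6·6 = 36 = 5·7 + 1), so t ≡ 6·3 = 18 ≡ 4 (mod 7).
    Then x = 45 + 104·4 = 461, valid modulo lcm(104, 7) = 728: x ≡ 461 (mod 728).
  Combine with x ≡ 0 (mod 9); new modulus lcm = 6552.
    Write x = 461 + 728·t and substitute into x ≡ 0 (mod 9): 728·t ≡ 0 − 461 = -461 (mod 9).
    Reduce coefficients mod 9: 8·t ≡ 7 (mod 9).
    The inverse of 8 mod 9 is 8 (since 8·8 = 64 = 7·9 + 1), so t ≡ 8·7 = 56 ≡ 2 (mod 9).
    Then x = 461 + 728·2 = 1917, valid modulo lcm(728, 9) = 6552: x ≡ 1917 (mod 6552).
  Combine with x ≡ 10 (mod 19); new modulus lcm = 124488.
    Write x = 1917 + 6552·t and substitute into x ≡ 10 (mod 19): 6552·t ≡ 10 − 1917 = -1907 (mod 19).
    Reduce coefficients mod 19: 16·t ≡ 12 (mod 19).
    The inverse of 16 mod 19 is 6 (since 16·6 = 96 = 5·19 + 1), so t ≡ 6·12 = 72 ≡ 15 (mod 19).
    Then x = 1917 + 6552·15 = 100197, valid modulo lcm(6552, 19) = 124488: x ≡ 100197 (mod 124488).
Verify against each original: 100197 mod 13 = 6, 100197 mod 8 = 5, 100197 mod 7 = 6, 100197 mod 9 = 0, 100197 mod 19 = 10.

x ≡ 100197 (mod 124488).


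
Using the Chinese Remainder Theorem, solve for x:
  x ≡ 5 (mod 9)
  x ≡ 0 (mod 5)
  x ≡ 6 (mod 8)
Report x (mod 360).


Moduli 9, 5, 8 are pairwise coprime; by CRT there is a unique solution modulo M = 9 · 5 · 8 = 360.
Solve pairwise, accumulating the modulus:
  Start with x ≡ 5 (mod 9).
  Combine with x ≡ 0 (mod 5): since gcd(9, 5) = 1, we get a unique residue mod 45.
    Write x = 5 + 9·t and substitute into x ≡ 0 (mod 5): 9·t ≡ 0 − 5 = -5 (mod 5).
    Reduce coefficients mod 5: 4·t ≡ 0 (mod 5).
    The inverse of 4 mod 5 is 4 (since 4·4 = 16 = 3·5 + 1), so t ≡ 4·0 = 0 ≡ 0 (mod 5).
    Then x = 5 + 9·0 = 5, valid modulo lcm(9, 5) = 45: x ≡ 5 (mod 45).
  Combine with x ≡ 6 (mod 8): since gcd(45, 8) = 1, we get a unique residue mod 360.
    Write x = 5 + 45·t and substitute into x ≡ 6 (mod 8): 45·t ≡ 6 − 5 = 1 (mod 8).
    Reduce coefficients mod 8: 5·t ≡ 1 (mod 8).
    The inverse of 5 mod 8 is 5 (since 5·5 = 25 = 3·8 + 1), so t ≡ 5·1 = 5 ≡ 5 (mod 8).
    Then x = 5 + 45·5 = 230, valid modulo lcm(45, 8) = 360: x ≡ 230 (mod 360).
Verify: 230 mod 9 = 5 ✓, 230 mod 5 = 0 ✓, 230 mod 8 = 6 ✓.

x ≡ 230 (mod 360).


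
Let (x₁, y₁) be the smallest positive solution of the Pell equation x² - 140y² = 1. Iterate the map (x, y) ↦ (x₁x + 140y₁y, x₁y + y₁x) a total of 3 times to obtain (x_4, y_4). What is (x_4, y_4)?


Step 1: Find the fundamental solution (x₁, y₁) of x² - 140y² = 1.
  Expand √140 as a continued fraction. a₀ = ⌊√140⌋ = 11; iterate m_{k+1} = d_k·a_k − m_k, d_{k+1} = (140 − m_{k+1}²)/d_k, a_{k+1} = ⌊(a₀ + m_{k+1})/d_{k+1}⌋ (starting m₀ = 0, d₀ = 1), with convergents p_k = a_k·p_{k-1} + p_{k-2}, q_k = a_k·q_{k-1} + q_{k-2} (p₋₁ = 1, q₋₁ = 0):
  k = 0: a₀ = 11; p₀/q₀ = 11/1; p₀² − 140·q₀² = 121 − 140 = -19.
  k = 1: m = 11, d = 19, a = ⌊(11 + 11)/19⌋ = 1; p/q = (1·11 + 1)/(1·1 + 0) = 12/1; p² − 140·q² = 144 − 140 = 4.
  k = 2: m = 8, d = 4, a = ⌊(11 + 8)/4⌋ = 4; p/q = (4·12 + 11)/(4·1 + 1) = 59/5; p² − 140·q² = 3481 − 3500 = -19.
  k = 3: m = 8, d = 19, a = ⌊(11 + 8)/19⌋ = 1; p/q = (1·59 + 12)/(1·5 + 1) = 71/6; p² − 140·q² = 5041 − 5040 = 1.
  The first convergent with p² − 140·q² = 1 gives the fundamental solution (x₁, y₁) = (71, 6).
Step 2: Apply the recurrence (x_{n+1}, y_{n+1}) = (x₁x_n + 140y₁y_n, x₁y_n + y₁x_n) repeatedly.
  From (x_1, y_1) = (71, 6): x_2 = 71·71 + 140·6·6 = 10081; y_2 = 71·6 + 6·71 = 852.
  From (x_2, y_2) = (10081, 852): x_3 = 71·10081 + 140·6·852 = 1431431; y_3 = 71·852 + 6·10081 = 120978.
  From (x_3, y_3) = (1431431, 120978): x_4 = 71·1431431 + 140·6·120978 = 203253121; y_4 = 71·120978 + 6·1431431 = 17178024.
Step 3: Verify x_4² - 140·y_4² = 41311831196240641 - 41311831196240640 = 1 (should be 1). ✓

(x_1, y_1) = (71, 6); (x_4, y_4) = (203253121, 17178024).
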